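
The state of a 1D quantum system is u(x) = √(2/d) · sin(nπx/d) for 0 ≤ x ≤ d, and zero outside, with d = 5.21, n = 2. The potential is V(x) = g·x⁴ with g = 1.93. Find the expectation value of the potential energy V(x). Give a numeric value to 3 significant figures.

250.

⟨V⟩ = ∫ V(x)·|u|² dx.
With sin²θ = (1 − cos2θ)/2 on 0 ≤ x ≤ d: ∫sin²(nπx/d) dx = d/2, ∫x·sin²(nπx/d) dx = d²/4, ∫x²·sin²(nπx/d) dx = d³·(1/6 − 1/(4n²π²)); higher powers xᵏ the same way, integrating xᵏ·cos(2nπx/d) by parts.
⟨V⟩ = 249.75.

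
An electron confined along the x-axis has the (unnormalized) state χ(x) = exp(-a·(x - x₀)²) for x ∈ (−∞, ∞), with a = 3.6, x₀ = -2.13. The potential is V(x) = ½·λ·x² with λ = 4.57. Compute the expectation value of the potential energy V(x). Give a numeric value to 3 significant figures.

⟨V⟩ = ∫ V(x)·|χ|² dx / ∫|χ|² dx.
Gaussian moments (u = x − x₀): ∫u^(2j)·e^(−2au²) du = (2j−1)!!/(4a)^j · √(π/(2a)), odd powers integrate to 0; here √(π/(2a)) = 0.66055.
State is unnormalized: ∫|χ|² dx = 0.66055, and ∫χ*·V(x)·χ dx = 6.9527, so ⟨V⟩ = 6.9527 / 0.66055.
⟨V⟩ = 10.525.

10.5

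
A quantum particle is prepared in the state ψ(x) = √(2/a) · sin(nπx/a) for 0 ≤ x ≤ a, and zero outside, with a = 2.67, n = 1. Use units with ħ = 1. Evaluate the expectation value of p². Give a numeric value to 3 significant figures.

p² ψ = −ħ² d²ψ/dx²; ⟨p²⟩ = −ħ² ∫ ψ*·ψ'' dx.
d/dx sin(nπx/a) = (nπ/a)·cos(nπx/a) and d²/dx² sin(nπx/a) = −(nπ/a)²·sin(nπx/a); on 0 ≤ x ≤ a, ∫sin²(nπx/a) dx = a/2 and ∫sin(nπx/a)·cos(nπx/a) dx = 0.
⟨p²⟩ = 1.3844.

1.38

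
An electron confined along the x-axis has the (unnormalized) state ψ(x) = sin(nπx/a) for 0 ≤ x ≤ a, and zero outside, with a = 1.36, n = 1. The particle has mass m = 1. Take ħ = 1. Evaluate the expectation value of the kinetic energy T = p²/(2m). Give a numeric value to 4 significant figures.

T = −(ħ²/2m) d²/dx², so ⟨T⟩ = −(ħ²/2m) ∫ ψ*·ψ'' dx / ∫|ψ|² dx; with m = 1.
d/dx sin(nπx/a) = (nπ/a)·cos(nπx/a) and d²/dx² sin(nπx/a) = −(nπ/a)²·sin(nπx/a); on 0 ≤ x ≤ a, ∫sin²(nπx/a) dx = a/2 and ∫sin(nπx/a)·cos(nπx/a) dx = 0.
State is unnormalized: ∫|ψ|² dx = 0.68000, and ∫ψ*·(−ħ²/2m · ψ'') dx = 1.8143, so ⟨T⟩ = 1.8143 / 0.68000.
⟨T⟩ = 2.6680.

2.668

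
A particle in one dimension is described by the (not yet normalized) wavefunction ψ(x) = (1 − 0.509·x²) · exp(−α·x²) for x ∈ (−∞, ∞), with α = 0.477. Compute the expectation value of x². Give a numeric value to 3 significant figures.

0.360

⟨x²⟩ = ∫ x²·|ψ|² dx / ∫|ψ|² dx (integrals over the domain).
Expand each integrand as polynomial × e^(−2αx²) and use ∫x^(2j)·e^(−2αx²) dx = (2j−1)!!/(4α)^j · √(π/(2α)), odd powers → 0; here √(π/(2α)) = 1.8147.
State is unnormalized: ∫|ψ|² dx = 1.2339, and ∫ψ*·x²·ψ dx = 0.44404, so ⟨x²⟩ = 0.44404 / 1.2339.
⟨x²⟩ = 0.35987.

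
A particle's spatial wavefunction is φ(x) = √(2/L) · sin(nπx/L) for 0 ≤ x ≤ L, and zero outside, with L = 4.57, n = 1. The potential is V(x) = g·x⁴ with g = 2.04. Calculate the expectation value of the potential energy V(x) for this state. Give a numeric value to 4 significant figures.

⟨V⟩ = ∫ V(x)·|φ|² dx.
With sin²θ = (1 − cos2θ)/2 on 0 ≤ x ≤ L: ∫sin²(nπx/L) dx = L/2, ∫x·sin²(nπx/L) dx = L²/4, ∫x²·sin²(nπx/L) dx = L³·(1/6 − 1/(4n²π²)); higher powers xᵏ the same way, integrating xᵏ·cos(2nπx/L) by parts.
⟨V⟩ = 101.51.

101.5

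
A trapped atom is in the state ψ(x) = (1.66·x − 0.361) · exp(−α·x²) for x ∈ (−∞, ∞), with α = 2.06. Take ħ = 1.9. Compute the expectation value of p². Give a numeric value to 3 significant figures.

18.1

p² ψ = −ħ² d²ψ/dx²; ⟨p²⟩ = −ħ² ∫ ψ*·ψ'' dx / ∫|ψ|² dx.
Expand each integrand as polynomial × e^(−2αx²) and use ∫x^(2j)·e^(−2αx²) dx = (2j−1)!!/(4α)^j · √(π/(2α)), odd powers → 0; here √(π/(2α)) = 0.87323. Differentiate with the product rule, d/dx e^(−αx²) = −2αx·e^(−αx²).
State is unnormalized: ∫|ψ|² dx = 0.40582, and ∫ψ*·(−ħ² ψ'') dx = 7.3612, so ⟨p²⟩ = 7.3612 / 0.40582.
⟨p²⟩ = 18.139.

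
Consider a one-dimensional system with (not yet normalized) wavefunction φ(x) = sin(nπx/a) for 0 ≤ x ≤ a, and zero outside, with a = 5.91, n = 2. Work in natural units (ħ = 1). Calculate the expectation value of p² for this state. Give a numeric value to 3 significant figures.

p² φ = −ħ² d²φ/dx²; ⟨p²⟩ = −ħ² ∫ φ*·φ'' dx / ∫|φ|² dx.
d/dx sin(nπx/a) = (nπ/a)·cos(nπx/a) and d²/dx² sin(nπx/a) = −(nπ/a)²·sin(nπx/a); on 0 ≤ x ≤ a, ∫sin²(nπx/a) dx = a/2 and ∫sin(nπx/a)·cos(nπx/a) dx = 0.
State is unnormalized: ∫|φ|² dx = 2.9550, and ∫φ*·(−ħ² φ'') dx = 3.3400, so ⟨p²⟩ = 3.3400 / 2.9550.
⟨p²⟩ = 1.1303.

1.13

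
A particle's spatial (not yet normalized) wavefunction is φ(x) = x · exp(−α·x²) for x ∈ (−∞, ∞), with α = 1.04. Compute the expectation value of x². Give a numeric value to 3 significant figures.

⟨x²⟩ = ∫ x²·|φ|² dx / ∫|φ|² dx (integrals over the domain).
Expand each integrand as polynomial × e^(−2αx²) and use ∫x^(2j)·e^(−2αx²) dx = (2j−1)!!/(4α)^j · √(π/(2α)), odd powers → 0; here √(π/(2α)) = 1.2290.
State is unnormalized: ∫|φ|² dx = 0.29543, and ∫φ*·x²·φ dx = 0.21305, so ⟨x²⟩ = 0.21305 / 0.29543.
⟨x²⟩ = 0.72115.

0.721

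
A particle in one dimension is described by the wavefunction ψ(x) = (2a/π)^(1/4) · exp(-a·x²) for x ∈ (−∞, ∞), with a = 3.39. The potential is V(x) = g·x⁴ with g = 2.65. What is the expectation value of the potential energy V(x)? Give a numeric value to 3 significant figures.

⟨V⟩ = ∫ V(x)·|ψ|² dx.
Gaussian moments: ∫x^(2j)·e^(−2ax²) dx = (2j−1)!!/(4a)^j · √(π/(2a)), odd powers integrate to 0; here √(π/(2a)) = 0.68071.
⟨V⟩ = 0.043236.

0.0432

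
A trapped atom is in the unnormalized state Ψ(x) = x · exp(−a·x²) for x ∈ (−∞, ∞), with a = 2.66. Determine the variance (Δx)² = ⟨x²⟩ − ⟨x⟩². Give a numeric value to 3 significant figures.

0.282

Compute ⟨x⟩ and ⟨x²⟩ separately, then (Δx)² = ⟨x²⟩ − ⟨x⟩².
Expand each integrand as polynomial × e^(−2ax²) and use ∫x^(2j)·e^(−2ax²) dx = (2j−1)!!/(4a)^j · √(π/(2a)), odd powers → 0; here √(π/(2a)) = 0.76846.
Normalization: ∫|Ψ|² dx = 0.072223.
⟨x⟩ = 0.0000 and ⟨x²⟩ = 0.28195.
(Δx)² = 0.28195 − (0.0000)² = 0.28195.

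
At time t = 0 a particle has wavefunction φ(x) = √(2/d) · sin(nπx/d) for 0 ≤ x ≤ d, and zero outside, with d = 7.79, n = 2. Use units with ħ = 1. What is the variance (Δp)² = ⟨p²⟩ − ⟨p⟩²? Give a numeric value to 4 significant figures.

Compute ⟨p⟩ and ⟨p²⟩ separately; (Δp)² = ⟨p²⟩ − ⟨p⟩².
d/dx sin(nπx/d) = (nπ/d)·cos(nπx/d) and d²/dx² sin(nπx/d) = −(nπ/d)²·sin(nπx/d); on 0 ≤ x ≤ d, ∫sin²(nπx/d) dx = d/2 and ∫sin(nπx/d)·cos(nπx/d) dx = 0.
⟨p⟩ = 0.0000 and ⟨p²⟩ = 0.65056.
(Δp)² = 0.65056 − (0.0000)² = 0.65056.

0.6506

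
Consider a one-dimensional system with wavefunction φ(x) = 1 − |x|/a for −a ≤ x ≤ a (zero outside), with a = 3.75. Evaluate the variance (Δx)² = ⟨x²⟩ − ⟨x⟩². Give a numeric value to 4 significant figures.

Compute ⟨x⟩ and ⟨x²⟩ separately, then (Δx)² = ⟨x²⟩ − ⟨x⟩².
φ is even, so ∫ over [−a, a] = 2∫₀ᵃ with φ = 1 − x/a there: ∫₀ᵃ (1 − x/a)² dx = a/3, ∫₀ᵃ x²(1 − x/a)² dx = a³/30, ∫₀ᵃ x⁴(1 − x/a)² dx = a⁵/105.
Normalization: ∫|φ|² dx = 2.5000.
⟨x⟩ = 0.0000 and ⟨x²⟩ = 1.4063.
(Δx)² = 1.4063 − (0.0000)² = 1.4063.

1.406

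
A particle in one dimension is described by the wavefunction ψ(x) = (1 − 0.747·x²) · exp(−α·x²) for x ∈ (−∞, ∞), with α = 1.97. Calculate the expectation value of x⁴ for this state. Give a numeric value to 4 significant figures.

0.02115

⟨x⁴⟩ = ∫ x⁴·|ψ|² dx / ∫|ψ|² dx (integrals over the domain).
Expand each integrand as polynomial × e^(−2αx²) and use ∫x^(2j)·e^(−2αx²) dx = (2j−1)!!/(4α)^j · √(π/(2α)), odd powers → 0; here √(π/(2α)) = 0.89295.
State is unnormalized: ∫|ψ|² dx = 0.74772, and ∫ψ*·x⁴·ψ dx = 0.015814, so ⟨x⁴⟩ = 0.015814 / 0.74772.
⟨x⁴⟩ = 0.021149.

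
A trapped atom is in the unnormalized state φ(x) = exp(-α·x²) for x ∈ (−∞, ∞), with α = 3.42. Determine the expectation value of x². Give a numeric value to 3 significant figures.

0.0731

⟨x²⟩ = ∫ x²·|φ|² dx / ∫|φ|² dx (integrals over the domain).
Gaussian moments: ∫x^(2j)·e^(−2αx²) dx = (2j−1)!!/(4α)^j · √(π/(2α)), odd powers integrate to 0; here √(π/(2α)) = 0.67771.
State is unnormalized: ∫|φ|² dx = 0.67771, and ∫φ*·x²·φ dx = 0.049541, so ⟨x²⟩ = 0.049541 / 0.67771.
⟨x²⟩ = 0.073099.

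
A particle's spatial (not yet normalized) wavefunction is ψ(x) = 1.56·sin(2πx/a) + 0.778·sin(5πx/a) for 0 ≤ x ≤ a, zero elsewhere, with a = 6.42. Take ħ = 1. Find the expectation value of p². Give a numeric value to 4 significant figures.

1.959

p² ψ = −ħ² d²ψ/dx²; ⟨p²⟩ = −ħ² ∫ ψ*·ψ'' dx / ∫|ψ|² dx.
d²/dx² sin(jπx/a) = −(jπ/a)²·sin(jπx/a); on 0 ≤ x ≤ a, ∫sin²(jπx/a) dx = a/2 and ∫sin(jπx/a)·sin(lπx/a) dx = 0 for j ≠ l, so only diagonal terms survive in ∫|ψ|² and ∫ψ·ψ″; ∫ψ·ψ′ dx = [ψ²/2] between the walls = 0.
State is unnormalized: ∫|ψ|² dx = 9.7548, and ∫ψ*·(−ħ² ψ'') dx = 19.114, so ⟨p²⟩ = 19.114 / 9.7548.
⟨p²⟩ = 1.9594.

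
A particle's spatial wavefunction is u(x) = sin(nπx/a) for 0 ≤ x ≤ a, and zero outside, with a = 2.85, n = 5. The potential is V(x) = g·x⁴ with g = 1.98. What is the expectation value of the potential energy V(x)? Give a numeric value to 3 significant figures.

⟨V⟩ = ∫ V(x)·|u|² dx / ∫|u|² dx.
With sin²θ = (1 − cos2θ)/2 on 0 ≤ x ≤ a: ∫sin²(nπx/a) dx = a/2, ∫x·sin²(nπx/a) dx = a²/4, ∫x²·sin²(nπx/a) dx = a³·(1/6 − 1/(4n²π²)); higher powers xᵏ the same way, integrating xᵏ·cos(2nπx/a) by parts.
State is unnormalized: ∫|u|² dx = 1.4250, and ∫u*·V(x)·u dx = 36.480, so ⟨V⟩ = 36.480 / 1.4250.
⟨V⟩ = 25.600.

25.6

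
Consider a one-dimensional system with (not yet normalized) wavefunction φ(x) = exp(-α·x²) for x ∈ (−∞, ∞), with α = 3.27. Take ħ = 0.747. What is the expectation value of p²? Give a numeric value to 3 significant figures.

1.82

p² φ = −ħ² d²φ/dx²; ⟨p²⟩ = −ħ² ∫ φ*·φ'' dx / ∫|φ|² dx.
Gaussian moments: ∫x^(2j)·e^(−2αx²) dx = (2j−1)!!/(4α)^j · √(π/(2α)), odd powers integrate to 0; here √(π/(2α)) = 0.69308. Derivatives: d/dx e^(−αx²) = −2αx·e^(−αx²), d²/dx² e^(−αx²) = (4α²x² − 2α)·e^(−αx²).
State is unnormalized: ∫|φ|² dx = 0.69308, and ∫φ*·(−ħ² φ'') dx = 1.2647, so ⟨p²⟩ = 1.2647 / 0.69308.
⟨p²⟩ = 1.8247.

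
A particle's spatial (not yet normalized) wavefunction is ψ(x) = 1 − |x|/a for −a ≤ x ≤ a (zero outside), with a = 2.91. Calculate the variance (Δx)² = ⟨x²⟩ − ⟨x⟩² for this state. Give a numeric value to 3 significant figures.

Compute ⟨x⟩ and ⟨x²⟩ separately, then (Δx)² = ⟨x²⟩ − ⟨x⟩².
ψ is even, so ∫ over [−a, a] = 2∫₀ᵃ with ψ = 1 − x/a there: ∫₀ᵃ (1 − x/a)² dx = a/3, ∫₀ᵃ x²(1 − x/a)² dx = a³/30, ∫₀ᵃ x⁴(1 − x/a)² dx = a⁵/105.
Normalization: ∫|ψ|² dx = 1.9400.
⟨x⟩ = 0.0000 and ⟨x²⟩ = 0.84681.
(Δx)² = 0.84681 − (0.0000)² = 0.84681.

0.847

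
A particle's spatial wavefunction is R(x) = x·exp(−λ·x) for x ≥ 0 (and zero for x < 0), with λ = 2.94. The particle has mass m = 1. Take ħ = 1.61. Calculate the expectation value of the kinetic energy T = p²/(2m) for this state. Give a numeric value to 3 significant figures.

11.2

T = −(ħ²/2m) d²/dx², so ⟨T⟩ = −(ħ²/2m) ∫ R*·R'' dx / ∫|R|² dx; with m = 1.
Differentiate x·exp(−λ·x) with the product rule; every integrand then reduces to terms xʲ·e^(−2λx) on [0, ∞), with ∫₀^∞ xʲ·e^(−2λx) dx = j!/(2λ)^(j+1).
State is unnormalized: ∫|R|² dx = 0.0098378, and ∫R*·(−ħ²/2m · R'') dx = 0.11021, so ⟨T⟩ = 0.11021 / 0.0098378.
⟨T⟩ = 11.203.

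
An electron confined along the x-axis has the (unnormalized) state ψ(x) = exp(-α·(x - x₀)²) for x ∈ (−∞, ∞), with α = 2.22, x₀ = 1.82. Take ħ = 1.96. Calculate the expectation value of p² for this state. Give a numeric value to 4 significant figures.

8.528

p² ψ = −ħ² d²ψ/dx²; ⟨p²⟩ = −ħ² ∫ ψ*·ψ'' dx / ∫|ψ|² dx.
Gaussian moments (u = x − x₀): ∫u^(2j)·e^(−2αu²) du = (2j−1)!!/(4α)^j · √(π/(2α)), odd powers integrate to 0; here √(π/(2α)) = 0.84117. Derivatives: d/dx e^(−αu²) = −2αu·e^(−αu²), d²/dx² e^(−αu²) = (4α²u² − 2α)·e^(−αu²).
State is unnormalized: ∫|ψ|² dx = 0.84117, and ∫ψ*·(−ħ² ψ'') dx = 7.1738, so ⟨p²⟩ = 7.1738 / 0.84117.
⟨p²⟩ = 8.5284.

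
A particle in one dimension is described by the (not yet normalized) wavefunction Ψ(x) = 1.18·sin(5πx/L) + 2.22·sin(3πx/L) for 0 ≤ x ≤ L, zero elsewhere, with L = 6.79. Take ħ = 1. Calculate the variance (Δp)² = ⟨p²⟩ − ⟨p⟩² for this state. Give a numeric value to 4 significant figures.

2.681

Compute ⟨p⟩ and ⟨p²⟩ separately; (Δp)² = ⟨p²⟩ − ⟨p⟩².
d²/dx² sin(jπx/L) = −(jπ/L)²·sin(jπx/L); on 0 ≤ x ≤ L, ∫sin²(jπx/L) dx = L/2 and ∫sin(jπx/L)·sin(lπx/L) dx = 0 for j ≠ l, so only diagonal terms survive in ∫|Ψ|² and ∫Ψ·Ψ″; ∫Ψ·Ψ′ dx = [Ψ²/2] between the walls = 0.
Normalization: ∫|Ψ|² dx = 21.459.
⟨p⟩ = 0.0000 and ⟨p²⟩ = 2.6812.
(Δp)² = 2.6812 − (0.0000)² = 2.6812.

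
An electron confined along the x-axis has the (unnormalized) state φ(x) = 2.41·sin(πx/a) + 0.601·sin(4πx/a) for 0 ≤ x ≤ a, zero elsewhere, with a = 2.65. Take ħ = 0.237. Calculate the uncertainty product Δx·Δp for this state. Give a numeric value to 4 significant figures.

0.1920

Δx = √(⟨x²⟩−⟨x⟩²), Δp = √(⟨p²⟩−⟨p⟩²).
On 0 ≤ x ≤ a (j ≠ l): ∫sin²(jπx/a) dx = a/2, ∫sin(jπx/a)·sin(lπx/a) dx = 0; diagonal moments ∫x·sin²(jπx/a) dx = a²/4, ∫x²·sin²(jπx/a) dx = a³·(1/6 − 1/(4j²π²)); cross terms ∫x·sin(jπx/a)·sin(lπx/a) dx = 0 for j + l even and −4jla²/(π²(j² − l²)²) for j + l odd, ∫x²·sin(jπx/a)·sin(lπx/a) dx = (−1)^(j+l)·4jla³/(π²(j² − l²)²); higher powers the same way via product-to-sum and parts. d²/dx² sin(jπx/a) = −(jπ/a)²·sin(jπx/a); on 0 ≤ x ≤ a, ∫sin²(jπx/a) dx = a/2 and ∫sin(jπx/a)·sin(lπx/a) dx = 0 for j ≠ l, so only diagonal terms survive in ∫|φ|² and ∫φ·φ″; ∫φ·φ′ dx = [φ²/2] between the walls = 0.
Normalization: ∫|φ|² dx = 8.1743.
⟨x⟩ = 1.3071, ⟨x²⟩ = 1.9571 ⇒ Δx = 0.49865.
⟨p⟩ = 0.0000, ⟨p²⟩ = 0.14827 ⇒ Δp = 0.38506.
Δx·Δp = 0.19201.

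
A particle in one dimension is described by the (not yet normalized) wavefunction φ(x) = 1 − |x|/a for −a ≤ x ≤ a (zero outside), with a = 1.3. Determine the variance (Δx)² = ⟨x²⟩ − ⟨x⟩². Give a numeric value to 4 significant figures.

Compute ⟨x⟩ and ⟨x²⟩ separately, then (Δx)² = ⟨x²⟩ − ⟨x⟩².
φ is even, so ∫ over [−a, a] = 2∫₀ᵃ with φ = 1 − x/a there: ∫₀ᵃ (1 − x/a)² dx = a/3, ∫₀ᵃ x²(1 − x/a)² dx = a³/30, ∫₀ᵃ x⁴(1 − x/a)² dx = a⁵/105.
Normalization: ∫|φ|² dx = 0.86667.
⟨x⟩ = 0.0000 and ⟨x²⟩ = 0.16900.
(Δx)² = 0.16900 − (0.0000)² = 0.16900.

0.1690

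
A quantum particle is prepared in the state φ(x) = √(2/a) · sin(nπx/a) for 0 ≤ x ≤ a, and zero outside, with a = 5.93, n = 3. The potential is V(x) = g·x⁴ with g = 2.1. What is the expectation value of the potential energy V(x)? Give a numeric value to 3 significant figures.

⟨V⟩ = ∫ V(x)·|φ|² dx.
With sin²θ = (1 − cos2θ)/2 on 0 ≤ x ≤ a: ∫sin²(nπx/a) dx = a/2, ∫x·sin²(nπx/a) dx = a²/4, ∫x²·sin²(nπx/a) dx = a³·(1/6 − 1/(4n²π²)); higher powers xᵏ the same way, integrating xᵏ·cos(2nπx/a) by parts.
⟨V⟩ = 490.62.

491.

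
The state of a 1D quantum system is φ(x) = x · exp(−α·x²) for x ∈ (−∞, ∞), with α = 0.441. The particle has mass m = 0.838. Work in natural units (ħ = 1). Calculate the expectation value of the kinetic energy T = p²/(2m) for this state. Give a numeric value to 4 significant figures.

0.7894

T = −(ħ²/2m) d²/dx², so ⟨T⟩ = −(ħ²/2m) ∫ φ*·φ'' dx / ∫|φ|² dx; with m = 0.838.
Expand each integrand as polynomial × e^(−2αx²) and use ∫x^(2j)·e^(−2αx²) dx = (2j−1)!!/(4α)^j · √(π/(2α)), odd powers → 0; here √(π/(2α)) = 1.8873. Differentiate with the product rule, d/dx e^(−αx²) = −2αx·e^(−αx²).
State is unnormalized: ∫|φ|² dx = 1.0699, and ∫φ*·(−ħ²/2m · φ'') dx = 0.84455, so ⟨T⟩ = 0.84455 / 1.0699.
⟨T⟩ = 0.78938.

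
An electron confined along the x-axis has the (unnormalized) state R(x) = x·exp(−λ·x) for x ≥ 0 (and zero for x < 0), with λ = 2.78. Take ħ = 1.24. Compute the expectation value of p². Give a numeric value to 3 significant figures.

11.9

p² R = −ħ² d²R/dx²; ⟨p²⟩ = −ħ² ∫ R*·R'' dx / ∫|R|² dx.
Differentiate x·exp(−λ·x) with the product rule; every integrand then reduces to terms xʲ·e^(−2λx) on [0, ∞), with ∫₀^∞ xʲ·e^(−2λx) dx = j!/(2λ)^(j+1).
State is unnormalized: ∫|R|² dx = 0.011636, and ∫R*·(−ħ² R'') dx = 0.13827, so ⟨p²⟩ = 0.13827 / 0.011636.
⟨p²⟩ = 11.883.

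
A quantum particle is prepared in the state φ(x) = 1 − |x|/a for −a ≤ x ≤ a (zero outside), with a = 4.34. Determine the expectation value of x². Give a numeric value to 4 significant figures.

⟨x²⟩ = ∫ x²·|φ|² dx / ∫|φ|² dx (integrals over the domain).
φ is even, so ∫ over [−a, a] = 2∫₀ᵃ with φ = 1 − x/a there: ∫₀ᵃ (1 − x/a)² dx = a/3, ∫₀ᵃ x²(1 − x/a)² dx = a³/30, ∫₀ᵃ x⁴(1 − x/a)² dx = a⁵/105.
State is unnormalized: ∫|φ|² dx = 2.8933, and ∫φ*·x²·φ dx = 5.4498, so ⟨x²⟩ = 5.4498 / 2.8933.
⟨x²⟩ = 1.8836.

1.884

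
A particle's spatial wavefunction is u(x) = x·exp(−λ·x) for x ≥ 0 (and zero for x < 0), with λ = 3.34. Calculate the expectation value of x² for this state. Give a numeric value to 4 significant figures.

0.2689

⟨x²⟩ = ∫ x²·|u|² dx / ∫|u|² dx (integrals over the domain).
Every integrand reduces to terms xʲ·e^(−2λx) on [0, ∞); use ∫₀^∞ xʲ·e^(−2λx) dx = j!/(2λ)^(j+1).
State is unnormalized: ∫|u|² dx = 0.0067097, and ∫u*·x²·u dx = 0.0018044, so ⟨x²⟩ = 0.0018044 / 0.0067097.
⟨x²⟩ = 0.26892.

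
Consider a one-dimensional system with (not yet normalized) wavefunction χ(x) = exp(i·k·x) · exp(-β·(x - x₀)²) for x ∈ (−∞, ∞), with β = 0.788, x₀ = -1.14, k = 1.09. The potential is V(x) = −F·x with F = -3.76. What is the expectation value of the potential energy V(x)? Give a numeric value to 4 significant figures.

⟨V⟩ = ∫ V(x)·|χ|² dx / ∫|χ|² dx.
Gaussian moments (u = x − x₀): ∫u^(2j)·e^(−2βu²) du = (2j−1)!!/(4β)^j · √(π/(2β)), odd powers integrate to 0; here √(π/(2β)) = 1.4119.
State is unnormalized: ∫|χ|² dx = 1.4119, and ∫χ*·V(x)·χ dx = -6.0519, so ⟨V⟩ = -6.0519 / 1.4119.
⟨V⟩ = -4.2864.

-4.286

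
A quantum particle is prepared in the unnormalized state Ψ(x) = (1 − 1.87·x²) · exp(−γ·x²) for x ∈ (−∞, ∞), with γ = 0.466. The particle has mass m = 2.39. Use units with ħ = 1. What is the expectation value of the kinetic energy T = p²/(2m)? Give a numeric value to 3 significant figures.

T = −(ħ²/2m) d²/dx², so ⟨T⟩ = −(ħ²/2m) ∫ Ψ*·Ψ'' dx / ∫|Ψ|² dx; with m = 2.39.
Expand each integrand as polynomial × e^(−2γx²) and use ∫x^(2j)·e^(−2γx²) dx = (2j−1)!!/(4γ)^j · √(π/(2γ)), odd powers → 0; here √(π/(2γ)) = 1.8360. Differentiate with the product rule, d/dx e^(−γx²) = −2γx·e^(−γx²).
State is unnormalized: ∫|Ψ|² dx = 3.6956, and ∫Ψ*·(−ħ²/2m · Ψ'') dx = 1.7991, so ⟨T⟩ = 1.7991 / 3.6956.
⟨T⟩ = 0.48682.

0.487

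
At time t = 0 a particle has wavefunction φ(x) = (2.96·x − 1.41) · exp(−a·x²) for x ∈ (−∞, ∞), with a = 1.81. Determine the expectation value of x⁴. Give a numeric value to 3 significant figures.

0.144

⟨x⁴⟩ = ∫ x⁴·|φ|² dx / ∫|φ|² dx (integrals over the domain).
Expand each integrand as polynomial × e^(−2ax²) and use ∫x^(2j)·e^(−2ax²) dx = (2j−1)!!/(4a)^j · √(π/(2a)), odd powers → 0; here √(π/(2a)) = 0.93158.
State is unnormalized: ∫|φ|² dx = 2.9794, and ∫φ*·x⁴·φ dx = 0.42861, so ⟨x⁴⟩ = 0.42861 / 2.9794.
⟨x⁴⟩ = 0.14386.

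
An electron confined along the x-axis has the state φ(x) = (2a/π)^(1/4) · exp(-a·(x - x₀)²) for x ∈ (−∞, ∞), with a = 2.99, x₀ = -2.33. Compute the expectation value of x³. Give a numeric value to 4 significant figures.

-13.23

⟨x³⟩ = ∫ x³·|φ|² dx (integrals over the domain).
Gaussian moments (u = x − x₀): ∫u^(2j)·e^(−2au²) du = (2j−1)!!/(4a)^j · √(π/(2a)), odd powers integrate to 0; here √(π/(2a)) = 0.72481.
⟨x³⟩ = -13.234.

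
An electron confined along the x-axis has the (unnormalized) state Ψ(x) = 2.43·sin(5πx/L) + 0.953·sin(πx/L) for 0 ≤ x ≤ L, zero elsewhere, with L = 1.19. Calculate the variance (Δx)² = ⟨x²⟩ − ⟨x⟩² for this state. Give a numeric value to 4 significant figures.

Compute ⟨x⟩ and ⟨x²⟩ separately, then (Δx)² = ⟨x²⟩ − ⟨x⟩².
On 0 ≤ x ≤ L (j ≠ l): ∫sin²(jπx/L) dx = L/2, ∫sin(jπx/L)·sin(lπx/L) dx = 0; diagonal moments ∫x·sin²(jπx/L) dx = L²/4, ∫x²·sin²(jπx/L) dx = L³·(1/6 − 1/(4j²π²)); cross terms ∫x·sin(jπx/L)·sin(lπx/L) dx = 0 for j + l even and −4jlL²/(π²(j² − l²)²) for j + l odd, ∫x²·sin(jπx/L)·sin(lπx/L) dx = (−1)^(j+l)·4jlL³/(π²(j² − l²)²); higher powers the same way via product-to-sum and parts.
Normalization: ∫|Ψ|² dx = 4.0538.
⟨x⟩ = 0.59500 and ⟨x²⟩ = 0.46676.
(Δx)² = 0.46676 − (0.59500)² = 0.11273.

0.1127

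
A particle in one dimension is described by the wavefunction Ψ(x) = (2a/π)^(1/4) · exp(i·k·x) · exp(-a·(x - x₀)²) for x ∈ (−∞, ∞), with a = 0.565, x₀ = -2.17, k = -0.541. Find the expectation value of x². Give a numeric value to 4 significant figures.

⟨x²⟩ = ∫ x²·|Ψ|² dx (integrals over the domain).
Gaussian moments (u = x − x₀): ∫u^(2j)·e^(−2au²) du = (2j−1)!!/(4a)^j · √(π/(2a)), odd powers integrate to 0; here √(π/(2a)) = 1.6674.
⟨x²⟩ = 5.1514.

5.151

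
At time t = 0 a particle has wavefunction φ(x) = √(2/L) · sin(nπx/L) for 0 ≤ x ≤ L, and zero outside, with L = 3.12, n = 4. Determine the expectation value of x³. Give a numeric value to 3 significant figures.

7.45

⟨x³⟩ = ∫ x³·|φ|² dx (integrals over the domain).
With sin²θ = (1 − cos2θ)/2 on 0 ≤ x ≤ L: ∫sin²(nπx/L) dx = L/2, ∫x·sin²(nπx/L) dx = L²/4, ∫x²·sin²(nπx/L) dx = L³·(1/6 − 1/(4n²π²)); higher powers xᵏ the same way, integrating xᵏ·cos(2nπx/L) by parts.
⟨x³⟩ = 7.4486.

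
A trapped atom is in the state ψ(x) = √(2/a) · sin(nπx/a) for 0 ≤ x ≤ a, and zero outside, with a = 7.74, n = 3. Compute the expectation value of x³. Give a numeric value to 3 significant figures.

⟨x³⟩ = ∫ x³·|ψ|² dx (integrals over the domain).
With sin²θ = (1 − cos2θ)/2 on 0 ≤ x ≤ a: ∫sin²(nπx/a) dx = a/2, ∫x·sin²(nπx/a) dx = a²/4, ∫x²·sin²(nπx/a) dx = a³·(1/6 − 1/(4n²π²)); higher powers xᵏ the same way, integrating xᵏ·cos(2nπx/a) by parts.
⟨x³⟩ = 112.01.

112.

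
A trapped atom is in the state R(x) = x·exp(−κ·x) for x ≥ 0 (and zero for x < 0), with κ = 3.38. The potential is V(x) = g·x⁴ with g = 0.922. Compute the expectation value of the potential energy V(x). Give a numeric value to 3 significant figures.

⟨V⟩ = ∫ V(x)·|R|² dx / ∫|R|² dx.
Every integrand reduces to terms xʲ·e^(−2κx) on [0, ∞); use ∫₀^∞ xʲ·e^(−2κx) dx = j!/(2κ)^(j+1).
State is unnormalized: ∫|R|² dx = 0.0064743, and ∫R*·V(x)·R dx = 0.0010291, so ⟨V⟩ = 0.0010291 / 0.0064743.
⟨V⟩ = 0.15894.

0.159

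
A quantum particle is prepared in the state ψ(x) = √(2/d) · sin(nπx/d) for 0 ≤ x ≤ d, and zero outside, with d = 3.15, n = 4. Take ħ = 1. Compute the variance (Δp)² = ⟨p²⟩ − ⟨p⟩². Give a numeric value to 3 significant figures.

15.9

Compute ⟨p⟩ and ⟨p²⟩ separately; (Δp)² = ⟨p²⟩ − ⟨p⟩².
d/dx sin(nπx/d) = (nπ/d)·cos(nπx/d) and d²/dx² sin(nπx/d) = −(nπ/d)²·sin(nπx/d); on 0 ≤ x ≤ d, ∫sin²(nπx/d) dx = d/2 and ∫sin(nπx/d)·cos(nπx/d) dx = 0.
⟨p⟩ = 0.0000 and ⟨p²⟩ = 15.915.
(Δp)² = 15.915 − (0.0000)² = 15.915.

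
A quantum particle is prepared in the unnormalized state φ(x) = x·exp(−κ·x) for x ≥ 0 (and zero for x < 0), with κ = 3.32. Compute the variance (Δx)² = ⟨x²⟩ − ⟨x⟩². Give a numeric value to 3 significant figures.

Compute ⟨x⟩ and ⟨x²⟩ separately, then (Δx)² = ⟨x²⟩ − ⟨x⟩².
Every integrand reduces to terms xʲ·e^(−2κx) on [0, ∞); use ∫₀^∞ xʲ·e^(−2κx) dx = j!/(2κ)^(j+1).
Normalization: ∫|φ|² dx = 0.0068317.
⟨x⟩ = 0.45181 and ⟨x²⟩ = 0.27217.
(Δx)² = 0.27217 − (0.45181)² = 0.068043.

0.0680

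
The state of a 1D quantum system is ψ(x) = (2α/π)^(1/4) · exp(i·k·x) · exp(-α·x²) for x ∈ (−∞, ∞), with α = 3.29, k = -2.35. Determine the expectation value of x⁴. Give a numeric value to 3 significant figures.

⟨x⁴⟩ = ∫ x⁴·|ψ|² dx (integrals over the domain).
Gaussian moments: ∫x^(2j)·e^(−2αx²) dx = (2j−1)!!/(4α)^j · √(π/(2α)), odd powers integrate to 0; here √(π/(2α)) = 0.69097.
⟨x⁴⟩ = 0.017322.

0.0173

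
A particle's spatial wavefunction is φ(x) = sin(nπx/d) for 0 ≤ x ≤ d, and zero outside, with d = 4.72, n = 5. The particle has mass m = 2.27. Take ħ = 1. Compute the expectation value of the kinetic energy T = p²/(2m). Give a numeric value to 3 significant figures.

T = −(ħ²/2m) d²/dx², so ⟨T⟩ = −(ħ²/2m) ∫ φ*·φ'' dx / ∫|φ|² dx; with m = 2.27.
d/dx sin(nπx/d) = (nπ/d)·cos(nπx/d) and d²/dx² sin(nπx/d) = −(nπ/d)²·sin(nπx/d); on 0 ≤ x ≤ d, ∫sin²(nπx/d) dx = d/2 and ∫sin(nπx/d)·cos(nπx/d) dx = 0.
State is unnormalized: ∫|φ|² dx = 2.3600, and ∫φ*·(−ħ²/2m · φ'') dx = 5.7572, so ⟨T⟩ = 5.7572 / 2.3600.
⟨T⟩ = 2.4395.

2.44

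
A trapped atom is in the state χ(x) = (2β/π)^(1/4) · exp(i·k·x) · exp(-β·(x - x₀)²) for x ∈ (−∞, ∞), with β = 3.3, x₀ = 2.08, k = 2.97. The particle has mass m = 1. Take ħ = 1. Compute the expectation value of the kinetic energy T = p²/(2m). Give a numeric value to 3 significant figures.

6.06

T = −(ħ²/2m) d²/dx², so ⟨T⟩ = −(ħ²/2m) ∫ χ*·χ'' dx; with m = 1.
Gaussian moments (u = x − x₀): ∫u^(2j)·e^(−2βu²) du = (2j−1)!!/(4β)^j · √(π/(2β)), odd powers integrate to 0; here √(π/(2β)) = 0.68993. Derivatives: χ′ = (ik − 2βu)·χ, χ″ = ((ik − 2βu)² − 2β)·χ; the odd-in-u pieces drop out.
⟨T⟩ = 6.0605.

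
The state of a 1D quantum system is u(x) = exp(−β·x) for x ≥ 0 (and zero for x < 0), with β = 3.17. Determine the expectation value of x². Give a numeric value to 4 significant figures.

⟨x²⟩ = ∫ x²·|u|² dx / ∫|u|² dx (integrals over the domain).
Every integrand reduces to terms xʲ·e^(−2βx) on [0, ∞); use ∫₀^∞ xʲ·e^(−2βx) dx = j!/(2β)^(j+1).
State is unnormalized: ∫|u|² dx = 0.15773, and ∫u*·x²·u dx = 0.0078481, so ⟨x²⟩ = 0.0078481 / 0.15773.
⟨x²⟩ = 0.049757.

0.04976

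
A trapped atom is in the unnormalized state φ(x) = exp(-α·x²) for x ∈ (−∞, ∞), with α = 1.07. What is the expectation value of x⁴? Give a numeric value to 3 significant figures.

⟨x⁴⟩ = ∫ x⁴·|φ|² dx / ∫|φ|² dx (integrals over the domain).
Gaussian moments: ∫x^(2j)·e^(−2αx²) dx = (2j−1)!!/(4α)^j · √(π/(2α)), odd powers integrate to 0; here √(π/(2α)) = 1.2116.
State is unnormalized: ∫|φ|² dx = 1.2116, and ∫φ*·x⁴·φ dx = 0.19843, so ⟨x⁴⟩ = 0.19843 / 1.2116.
⟨x⁴⟩ = 0.16377.

0.164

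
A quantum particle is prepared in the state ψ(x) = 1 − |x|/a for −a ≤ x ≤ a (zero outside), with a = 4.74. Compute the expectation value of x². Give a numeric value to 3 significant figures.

⟨x²⟩ = ∫ x²·|ψ|² dx / ∫|ψ|² dx (integrals over the domain).
ψ is even, so ∫ over [−a, a] = 2∫₀ᵃ with ψ = 1 − x/a there: ∫₀ᵃ (1 − x/a)² dx = a/3, ∫₀ᵃ x²(1 − x/a)² dx = a³/30, ∫₀ᵃ x⁴(1 − x/a)² dx = a⁵/105.
State is unnormalized: ∫|ψ|² dx = 3.1600, and ∫ψ*·x²·ψ dx = 7.0998, so ⟨x²⟩ = 7.0998 / 3.1600.
⟨x²⟩ = 2.2468.

2.25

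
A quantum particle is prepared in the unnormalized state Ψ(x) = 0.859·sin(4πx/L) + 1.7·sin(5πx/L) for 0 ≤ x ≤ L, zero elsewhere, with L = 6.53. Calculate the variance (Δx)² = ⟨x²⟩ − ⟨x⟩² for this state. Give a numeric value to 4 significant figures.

Compute ⟨x⟩ and ⟨x²⟩ separately, then (Δx)² = ⟨x²⟩ − ⟨x⟩².
On 0 ≤ x ≤ L (j ≠ l): ∫sin²(jπx/L) dx = L/2, ∫sin(jπx/L)·sin(lπx/L) dx = 0; diagonal moments ∫x·sin²(jπx/L) dx = L²/4, ∫x²·sin²(jπx/L) dx = L³·(1/6 − 1/(4j²π²)); cross terms ∫x·sin(jπx/L)·sin(lπx/L) dx = 0 for j + l even and −4jlL²/(π²(j² − l²)²) for j + l odd, ∫x²·sin(jπx/L)·sin(lπx/L) dx = (−1)^(j+l)·4jlL³/(π²(j² − l²)²); higher powers the same way via product-to-sum and parts.
Normalization: ∫|Ψ|² dx = 11.845.
⟨x⟩ = 2.2129 and ⟨x²⟩ = 7.2470.
(Δx)² = 7.2470 − (2.2129)² = 2.3501.

2.350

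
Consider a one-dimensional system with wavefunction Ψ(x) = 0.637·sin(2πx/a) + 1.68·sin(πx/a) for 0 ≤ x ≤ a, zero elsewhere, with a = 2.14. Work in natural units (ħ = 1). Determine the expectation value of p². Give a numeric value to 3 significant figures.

p² Ψ = −ħ² d²Ψ/dx²; ⟨p²⟩ = −ħ² ∫ Ψ*·Ψ'' dx / ∫|Ψ|² dx.
d²/dx² sin(jπx/a) = −(jπ/a)²·sin(jπx/a); on 0 ≤ x ≤ a, ∫sin²(jπx/a) dx = a/2 and ∫sin(jπx/a)·sin(lπx/a) dx = 0 for j ≠ l, so only diagonal terms survive in ∫|Ψ|² and ∫Ψ·Ψ″; ∫Ψ·Ψ′ dx = [Ψ²/2] between the walls = 0.
State is unnormalized: ∫|Ψ|² dx = 3.4541, and ∫Ψ*·(−ħ² Ψ'') dx = 10.251, so ⟨p²⟩ = 10.251 / 3.4541.
⟨p²⟩ = 2.9678.

2.97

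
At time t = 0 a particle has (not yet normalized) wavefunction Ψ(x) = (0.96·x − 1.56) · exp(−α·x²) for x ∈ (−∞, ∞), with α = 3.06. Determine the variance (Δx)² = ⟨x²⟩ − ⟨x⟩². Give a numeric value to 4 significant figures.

0.07709

Compute ⟨x⟩ and ⟨x²⟩ separately, then (Δx)² = ⟨x²⟩ − ⟨x⟩².
Expand each integrand as polynomial × e^(−2αx²) and use ∫x^(2j)·e^(−2αx²) dx = (2j−1)!!/(4α)^j · √(π/(2α)), odd powers → 0; here √(π/(2α)) = 0.71647.
Normalization: ∫|Ψ|² dx = 1.7976.
⟨x⟩ = -0.097535 and ⟨x²⟩ = 0.086603.
(Δx)² = 0.086603 − (-0.097535)² = 0.077090.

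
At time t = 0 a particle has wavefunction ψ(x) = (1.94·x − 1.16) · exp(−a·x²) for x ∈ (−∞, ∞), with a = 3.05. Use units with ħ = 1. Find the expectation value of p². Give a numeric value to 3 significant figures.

4.19

p² ψ = −ħ² d²ψ/dx²; ⟨p²⟩ = −ħ² ∫ ψ*·ψ'' dx / ∫|ψ|² dx.
Expand each integrand as polynomial × e^(−2ax²) and use ∫x^(2j)·e^(−2ax²) dx = (2j−1)!!/(4a)^j · √(π/(2a)), odd powers → 0; here √(π/(2a)) = 0.71765. Differentiate with the product rule, d/dx e^(−ax²) = −2ax·e^(−ax²).
State is unnormalized: ∫|ψ|² dx = 1.1871, and ∫ψ*·(−ħ² ψ'') dx = 4.9710, so ⟨p²⟩ = 4.9710 / 1.1871.
⟨p²⟩ = 4.1877.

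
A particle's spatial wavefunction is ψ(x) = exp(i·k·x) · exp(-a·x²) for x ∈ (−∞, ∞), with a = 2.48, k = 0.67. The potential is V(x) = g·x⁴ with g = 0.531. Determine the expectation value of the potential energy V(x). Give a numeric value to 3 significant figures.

0.0162

⟨V⟩ = ∫ V(x)·|ψ|² dx / ∫|ψ|² dx.
Gaussian moments: ∫x^(2j)·e^(−2ax²) dx = (2j−1)!!/(4a)^j · √(π/(2a)), odd powers integrate to 0; here √(π/(2a)) = 0.79586.
State is unnormalized: ∫|ψ|² dx = 0.79586, and ∫ψ*·V(x)·ψ dx = 0.012883, so ⟨V⟩ = 0.012883 / 0.79586.
⟨V⟩ = 0.016188.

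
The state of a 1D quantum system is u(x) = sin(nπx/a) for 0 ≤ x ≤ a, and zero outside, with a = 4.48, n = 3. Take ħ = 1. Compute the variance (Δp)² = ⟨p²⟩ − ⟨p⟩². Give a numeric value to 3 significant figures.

Compute ⟨p⟩ and ⟨p²⟩ separately; (Δp)² = ⟨p²⟩ − ⟨p⟩².
d/dx sin(nπx/a) = (nπ/a)·cos(nπx/a) and d²/dx² sin(nπx/a) = −(nπ/a)²·sin(nπx/a); on 0 ≤ x ≤ a, ∫sin²(nπx/a) dx = a/2 and ∫sin(nπx/a)·cos(nπx/a) dx = 0.
Normalization: ∫|u|² dx = 2.2400.
⟨p⟩ = 0.0000 and ⟨p²⟩ = 4.4257.
(Δp)² = 4.4257 − (0.0000)² = 4.4257.

4.43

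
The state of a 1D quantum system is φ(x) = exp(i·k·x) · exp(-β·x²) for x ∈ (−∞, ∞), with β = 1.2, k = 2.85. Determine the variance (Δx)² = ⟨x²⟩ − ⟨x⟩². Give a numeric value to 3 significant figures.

0.208

Compute ⟨x⟩ and ⟨x²⟩ separately, then (Δx)² = ⟨x²⟩ − ⟨x⟩².
Gaussian moments: ∫x^(2j)·e^(−2βx²) dx = (2j−1)!!/(4β)^j · √(π/(2β)), odd powers integrate to 0; here √(π/(2β)) = 1.1441.
Normalization: ∫|φ|² dx = 1.1441.
⟨x⟩ = 0.0000 and ⟨x²⟩ = 0.20833.
(Δx)² = 0.20833 − (0.0000)² = 0.20833.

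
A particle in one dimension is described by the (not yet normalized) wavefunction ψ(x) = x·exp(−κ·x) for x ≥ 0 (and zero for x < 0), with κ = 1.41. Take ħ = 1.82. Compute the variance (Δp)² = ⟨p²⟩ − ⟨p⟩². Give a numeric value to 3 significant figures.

6.59

Compute ⟨p⟩ and ⟨p²⟩ separately; (Δp)² = ⟨p²⟩ − ⟨p⟩².
Differentiate x·exp(−κ·x) with the product rule; every integrand then reduces to terms xʲ·e^(−2κx) on [0, ∞), with ∫₀^∞ xʲ·e^(−2κx) dx = j!/(2κ)^(j+1).
Normalization: ∫|ψ|² dx = 0.089183.
⟨p⟩ = 0.0000 and ⟨p²⟩ = 6.5854.
(Δp)² = 6.5854 − (0.0000)² = 6.5854.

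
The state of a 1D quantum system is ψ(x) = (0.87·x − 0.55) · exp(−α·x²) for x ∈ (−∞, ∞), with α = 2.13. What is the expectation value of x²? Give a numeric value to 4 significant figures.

⟨x²⟩ = ∫ x²·|ψ|² dx / ∫|ψ|² dx (integrals over the domain).
Expand each integrand as polynomial × e^(−2αx²) and use ∫x^(2j)·e^(−2αx²) dx = (2j−1)!!/(4α)^j · √(π/(2α)), odd powers → 0; here √(π/(2α)) = 0.85876.
State is unnormalized: ∫|ψ|² dx = 0.33606, and ∫ψ*·x²·ψ dx = 0.057353, so ⟨x²⟩ = 0.057353 / 0.33606.
⟨x²⟩ = 0.17066.

0.1707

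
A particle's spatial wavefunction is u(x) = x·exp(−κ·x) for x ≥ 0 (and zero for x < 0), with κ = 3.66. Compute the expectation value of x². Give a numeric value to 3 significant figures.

⟨x²⟩ = ∫ x²·|u|² dx / ∫|u|² dx (integrals over the domain).
Every integrand reduces to terms xʲ·e^(−2κx) on [0, ∞); use ∫₀^∞ xʲ·e^(−2κx) dx = j!/(2κ)^(j+1).
State is unnormalized: ∫|u|² dx = 0.0050991, and ∫u*·x²·u dx = 0.0011420, so ⟨x²⟩ = 0.0011420 / 0.0050991.
⟨x²⟩ = 0.22395.

0.224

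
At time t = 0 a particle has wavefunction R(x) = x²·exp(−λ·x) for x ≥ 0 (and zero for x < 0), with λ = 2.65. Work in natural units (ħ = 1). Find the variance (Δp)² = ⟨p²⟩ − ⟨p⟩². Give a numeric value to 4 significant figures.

Compute ⟨p⟩ and ⟨p²⟩ separately; (Δp)² = ⟨p²⟩ − ⟨p⟩².
Differentiate x²·exp(−λ·x) with the product rule; every integrand then reduces to terms xʲ·e^(−2λx) on [0, ∞), with ∫₀^∞ xʲ·e^(−2λx) dx = j!/(2λ)^(j+1).
Normalization: ∫|R|² dx = 0.0057389.
⟨p⟩ = 0.0000 and ⟨p²⟩ = 2.3408.
(Δp)² = 2.3408 − (0.0000)² = 2.3408.

2.341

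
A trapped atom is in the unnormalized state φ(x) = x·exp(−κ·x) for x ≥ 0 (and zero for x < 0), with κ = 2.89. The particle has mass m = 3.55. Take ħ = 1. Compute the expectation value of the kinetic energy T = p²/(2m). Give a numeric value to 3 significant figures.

1.18

T = −(ħ²/2m) d²/dx², so ⟨T⟩ = −(ħ²/2m) ∫ φ*·φ'' dx / ∫|φ|² dx; with m = 3.55.
Differentiate x·exp(−κ·x) with the product rule; every integrand then reduces to terms xʲ·e^(−2κx) on [0, ∞), with ∫₀^∞ xʲ·e^(−2κx) dx = j!/(2κ)^(j+1).
State is unnormalized: ∫|φ|² dx = 0.010357, and ∫φ*·(−ħ²/2m · φ'') dx = 0.012184, so ⟨T⟩ = 0.012184 / 0.010357.
⟨T⟩ = 1.1764.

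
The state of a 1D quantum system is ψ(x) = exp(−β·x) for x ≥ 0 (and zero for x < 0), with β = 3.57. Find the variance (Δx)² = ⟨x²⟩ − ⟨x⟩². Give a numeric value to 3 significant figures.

0.0196

Compute ⟨x⟩ and ⟨x²⟩ separately, then (Δx)² = ⟨x²⟩ − ⟨x⟩².
Every integrand reduces to terms xʲ·e^(−2βx) on [0, ∞); use ∫₀^∞ xʲ·e^(−2βx) dx = j!/(2β)^(j+1).
Normalization: ∫|ψ|² dx = 0.14006.
⟨x⟩ = 0.14006 and ⟨x²⟩ = 0.039231.
(Δx)² = 0.039231 − (0.14006)² = 0.019616.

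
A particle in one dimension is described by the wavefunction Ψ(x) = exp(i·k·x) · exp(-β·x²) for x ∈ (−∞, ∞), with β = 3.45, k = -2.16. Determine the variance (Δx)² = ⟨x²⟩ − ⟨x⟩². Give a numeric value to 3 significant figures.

0.0725

Compute ⟨x⟩ and ⟨x²⟩ separately, then (Δx)² = ⟨x²⟩ − ⟨x⟩².
Gaussian moments: ∫x^(2j)·e^(−2βx²) dx = (2j−1)!!/(4β)^j · √(π/(2β)), odd powers integrate to 0; here √(π/(2β)) = 0.67476.
Normalization: ∫|Ψ|² dx = 0.67476.
⟨x⟩ = 0.0000 and ⟨x²⟩ = 0.072464.
(Δx)² = 0.072464 − (0.0000)² = 0.072464.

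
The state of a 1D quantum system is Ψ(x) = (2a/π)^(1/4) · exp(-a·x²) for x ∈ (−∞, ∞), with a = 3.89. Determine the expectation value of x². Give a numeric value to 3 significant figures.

0.0643

⟨x²⟩ = ∫ x²·|Ψ|² dx (integrals over the domain).
Gaussian moments: ∫x^(2j)·e^(−2ax²) dx = (2j−1)!!/(4a)^j · √(π/(2a)), odd powers integrate to 0; here √(π/(2a)) = 0.63546.
⟨x²⟩ = 0.064267.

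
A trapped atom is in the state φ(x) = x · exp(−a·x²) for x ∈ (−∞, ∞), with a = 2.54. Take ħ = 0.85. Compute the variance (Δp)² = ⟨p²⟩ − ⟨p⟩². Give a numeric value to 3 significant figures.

Compute ⟨p⟩ and ⟨p²⟩ separately; (Δp)² = ⟨p²⟩ − ⟨p⟩².
Expand each integrand as polynomial × e^(−2ax²) and use ∫x^(2j)·e^(−2ax²) dx = (2j−1)!!/(4a)^j · √(π/(2a)), odd powers → 0; here √(π/(2a)) = 0.78640. Differentiate with the product rule, d/dx e^(−ax²) = −2ax·e^(−ax²).
Normalization: ∫|φ|² dx = 0.077401.
⟨p⟩ = 0.0000 and ⟨p²⟩ = 5.5055.
(Δp)² = 5.5055 − (0.0000)² = 5.5055.

5.51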